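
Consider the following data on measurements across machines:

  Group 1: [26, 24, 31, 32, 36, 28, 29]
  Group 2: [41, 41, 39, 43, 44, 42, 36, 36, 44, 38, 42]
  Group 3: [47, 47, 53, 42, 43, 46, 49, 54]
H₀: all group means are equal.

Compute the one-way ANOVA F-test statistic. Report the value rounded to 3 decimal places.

Group means [29.43, 40.55, 47.62], grand mean 39.731
SSB = Σnᵢ(x̄ᵢ−x̄)² = 1248.799; SSW = ΣΣ(x−x̄ᵢ)² = 308.317
MSB = 1248.799/2 = 624.3994; MSW = 308.317/23 = 13.4051
F = MSB/MSW = 46.5794
df = (2, 23)

test statistic = 46.579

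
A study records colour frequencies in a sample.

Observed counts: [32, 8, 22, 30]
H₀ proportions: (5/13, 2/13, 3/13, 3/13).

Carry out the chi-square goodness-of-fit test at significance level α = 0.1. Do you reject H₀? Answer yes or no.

n = 92; E_i = n·p_i = [35.38, 14.15, 21.23, 21.23]
χ² = (32−35.38)²/35.38 + (8−14.15)²/14.15 + (22−21.23)²/21.23 + (30−21.23)²/21.23 = 6.6493
df = 3
p-value (upper-tail) = 0.08396
At α=0.1: p < α → reject H₀

reject H₀: yes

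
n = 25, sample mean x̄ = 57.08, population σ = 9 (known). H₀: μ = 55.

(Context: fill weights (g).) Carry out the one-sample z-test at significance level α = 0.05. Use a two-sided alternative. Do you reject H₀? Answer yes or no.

reject H₀: no

SE = σ/√n = 9/√25 = 1.8000
z = (x̄−μ₀)/SE = (57.08−55)/1.8000 = 1.1556
p-value (two-sided) = 0.24786
At α=0.05: p ≥ α → fail to reject H₀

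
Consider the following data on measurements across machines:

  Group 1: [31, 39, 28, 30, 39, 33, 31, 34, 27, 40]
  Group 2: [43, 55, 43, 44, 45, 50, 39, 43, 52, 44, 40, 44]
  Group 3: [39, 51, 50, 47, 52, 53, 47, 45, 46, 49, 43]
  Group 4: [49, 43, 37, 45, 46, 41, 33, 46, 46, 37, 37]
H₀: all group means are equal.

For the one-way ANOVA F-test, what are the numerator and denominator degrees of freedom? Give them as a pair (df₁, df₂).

k = 4 groups, N = 44 total
df = (k−1, N−k) = (4−1, 44−4) = (3, 40)

degrees of freedom = [3, 40]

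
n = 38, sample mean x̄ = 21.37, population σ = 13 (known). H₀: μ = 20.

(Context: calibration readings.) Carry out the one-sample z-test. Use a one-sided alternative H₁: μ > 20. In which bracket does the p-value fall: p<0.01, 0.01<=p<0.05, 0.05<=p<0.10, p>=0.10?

p-value bracket: p>=0.10

SE = σ/√n = 13/√38 = 2.1089
z = (x̄−μ₀)/SE = (21.37−20)/2.1089 = 0.6496
p-value (one-sided, H₁ greater) = 0.25796
→ bracket: p>=0.10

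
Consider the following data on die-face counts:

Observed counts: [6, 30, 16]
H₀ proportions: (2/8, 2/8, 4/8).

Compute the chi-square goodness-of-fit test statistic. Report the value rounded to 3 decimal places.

n = 52; E_i = n·p_i = [13.00, 13.00, 26.00]
χ² = (6−13.00)²/13.00 + (30−13.00)²/13.00 + (16−26.00)²/26.00 = 29.8462
df = 2

test statistic = 29.846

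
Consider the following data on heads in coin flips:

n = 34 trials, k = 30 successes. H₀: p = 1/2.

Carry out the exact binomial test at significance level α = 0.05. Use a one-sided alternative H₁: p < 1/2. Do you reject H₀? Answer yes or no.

reject H₀: no

Exact binomial: n=34, k=30, p₀=1/2=0.5000
P(X≤30) from Σ C(n,i)·p₀^i·(1−p₀)^(n−i)
p-value (one-sided, H₁ less) = 1.00000
At α=0.05: p ≥ α → fail to reject H₀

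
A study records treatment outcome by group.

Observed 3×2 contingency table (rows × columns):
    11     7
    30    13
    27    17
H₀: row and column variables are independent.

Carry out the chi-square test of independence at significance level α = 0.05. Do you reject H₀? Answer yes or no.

reject H₀: no

Row totals [18, 43, 44], col totals [68, 37], n=105
χ² = (11−11.66)²/11.66 + (7−6.34)²/6.34 + (30−27.85)²/27.85 + (13−15.15)²/15.15 + (27−28.50)²/28.50 + (17−15.50)²/15.50 = 0.7999
df = 2
p-value (upper-tail) = 0.67036
At α=0.05: p ≥ α → fail to reject H₀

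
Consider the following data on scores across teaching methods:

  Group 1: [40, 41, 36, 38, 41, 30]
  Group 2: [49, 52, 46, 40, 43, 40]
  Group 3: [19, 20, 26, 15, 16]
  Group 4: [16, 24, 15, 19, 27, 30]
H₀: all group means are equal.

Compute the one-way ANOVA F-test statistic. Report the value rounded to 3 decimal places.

test statistic = 35.484

Group means [37.67, 45.00, 19.20, 21.83], grand mean 31.435
SSB = Σnᵢ(x̄ᵢ−x̄)² = 2638.686; SSW = ΣΣ(x−x̄ᵢ)² = 470.967
MSB = 2638.686/3 = 879.5618; MSW = 470.967/19 = 24.7877
F = MSB/MSW = 35.4838
df = (3, 19)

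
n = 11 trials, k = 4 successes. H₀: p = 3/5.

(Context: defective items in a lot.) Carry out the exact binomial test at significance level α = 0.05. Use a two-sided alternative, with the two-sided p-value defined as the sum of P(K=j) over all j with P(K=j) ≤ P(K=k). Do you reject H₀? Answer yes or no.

Exact binomial: n=11, k=4, p₀=3/5=0.6000
P(X=j) = C(n,j)·p₀^j·(1−p₀)^(n−j); p = Σ P(X=j) over j with P(X=j) ≤ P(X=4)
p-value (two-sided) = 0.12959
At α=0.05: p ≥ α → fail to reject H₀

reject H₀: no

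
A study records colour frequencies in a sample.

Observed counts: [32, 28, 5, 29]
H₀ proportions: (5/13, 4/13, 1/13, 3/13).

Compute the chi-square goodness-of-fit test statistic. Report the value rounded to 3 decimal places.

test statistic = 3.657

n = 94; E_i = n·p_i = [36.15, 28.92, 7.23, 21.69]
χ² = (32−36.15)²/36.15 + (28−28.92)²/28.92 + (5−7.23)²/7.23 + (29−21.69)²/21.69 = 3.6567
df = 3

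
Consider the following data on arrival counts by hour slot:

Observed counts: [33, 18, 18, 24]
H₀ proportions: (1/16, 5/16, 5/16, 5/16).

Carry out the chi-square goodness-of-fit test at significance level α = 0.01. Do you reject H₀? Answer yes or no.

reject H₀: yes

n = 93; E_i = n·p_i = [5.81, 29.06, 29.06, 29.06]
χ² = (33−5.81)²/5.81 + (18−29.06)²/29.06 + (18−29.06)²/29.06 + (24−29.06)²/29.06 = 136.4710
df = 3
p-value (upper-tail) = 0.00000
At α=0.01: p < α → reject H₀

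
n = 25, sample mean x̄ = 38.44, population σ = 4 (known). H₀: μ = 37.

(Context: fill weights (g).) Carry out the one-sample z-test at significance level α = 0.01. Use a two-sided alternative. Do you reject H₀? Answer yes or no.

reject H₀: no

SE = σ/√n = 4/√25 = 0.8000
z = (x̄−μ₀)/SE = (38.44−37)/0.8000 = 1.8000
p-value (two-sided) = 0.07186
At α=0.01: p ≥ α → fail to reject H₀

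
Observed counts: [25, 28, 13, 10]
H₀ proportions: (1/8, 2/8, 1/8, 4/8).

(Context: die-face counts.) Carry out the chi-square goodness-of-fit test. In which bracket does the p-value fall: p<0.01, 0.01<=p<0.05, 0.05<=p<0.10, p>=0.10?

n = 76; E_i = n·p_i = [9.50, 19.00, 9.50, 38.00]
χ² = (25−9.50)²/9.50 + (28−19.00)²/19.00 + (13−9.50)²/9.50 + (10−38.00)²/38.00 = 51.4737
df = 3
p-value (upper-tail) = 0.00000
→ bracket: p<0.01

p-value bracket: p<0.01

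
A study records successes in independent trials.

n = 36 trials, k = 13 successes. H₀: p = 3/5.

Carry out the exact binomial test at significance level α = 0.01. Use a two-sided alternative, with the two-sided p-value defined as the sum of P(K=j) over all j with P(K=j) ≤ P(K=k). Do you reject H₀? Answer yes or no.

reject H₀: yes

Exact binomial: n=36, k=13, p₀=3/5=0.6000
P(X=j) = C(n,j)·p₀^j·(1−p₀)^(n−j); p = Σ P(X=j) over j with P(X=j) ≤ P(X=13)
p-value (two-sided) = 0.00565
At α=0.01: p < α → reject H₀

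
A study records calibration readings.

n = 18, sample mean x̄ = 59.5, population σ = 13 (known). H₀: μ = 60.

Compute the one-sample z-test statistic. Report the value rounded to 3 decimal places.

SE = σ/√n = 13/√18 = 3.0641
z = (x̄−μ₀)/SE = (59.5−60)/3.0641 = -0.1632

test statistic = -0.163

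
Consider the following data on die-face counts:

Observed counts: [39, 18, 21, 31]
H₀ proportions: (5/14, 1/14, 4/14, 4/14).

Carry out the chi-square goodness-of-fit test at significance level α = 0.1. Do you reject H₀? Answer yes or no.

reject H₀: yes

n = 109; E_i = n·p_i = [38.93, 7.79, 31.14, 31.14]
χ² = (39−38.93)²/38.93 + (18−7.79)²/7.79 + (21−31.14)²/31.14 + (31−31.14)²/31.14 = 16.7046
df = 3
p-value (upper-tail) = 0.00081
At α=0.1: p < α → reject H₀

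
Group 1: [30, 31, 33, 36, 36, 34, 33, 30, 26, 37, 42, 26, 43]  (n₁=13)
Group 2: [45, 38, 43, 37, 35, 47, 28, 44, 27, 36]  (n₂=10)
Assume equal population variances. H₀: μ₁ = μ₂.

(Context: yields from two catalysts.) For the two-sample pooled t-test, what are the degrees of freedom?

df = n₁ + n₂ − 2 = 13 + 10 − 2 = 21

degrees of freedom = 21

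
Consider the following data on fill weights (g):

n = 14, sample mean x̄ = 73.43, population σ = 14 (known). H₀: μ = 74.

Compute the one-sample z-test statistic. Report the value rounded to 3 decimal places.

SE = σ/√n = 14/√14 = 3.7417
z = (x̄−μ₀)/SE = (73.43−74)/3.7417 = -0.1523

test statistic = -0.152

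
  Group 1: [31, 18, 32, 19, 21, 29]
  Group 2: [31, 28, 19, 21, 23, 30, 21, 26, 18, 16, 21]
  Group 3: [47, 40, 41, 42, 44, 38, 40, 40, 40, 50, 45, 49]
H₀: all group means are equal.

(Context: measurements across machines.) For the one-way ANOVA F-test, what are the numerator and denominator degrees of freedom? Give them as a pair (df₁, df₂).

k = 3 groups, N = 29 total
df = (k−1, N−k) = (3−1, 29−3) = (2, 26)

degrees of freedom = [2, 26]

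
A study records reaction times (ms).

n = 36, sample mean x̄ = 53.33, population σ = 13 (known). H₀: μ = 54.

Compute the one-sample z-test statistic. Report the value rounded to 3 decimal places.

SE = σ/√n = 13/√36 = 2.1667
z = (x̄−μ₀)/SE = (53.33−54)/2.1667 = -0.3092

test statistic = -0.309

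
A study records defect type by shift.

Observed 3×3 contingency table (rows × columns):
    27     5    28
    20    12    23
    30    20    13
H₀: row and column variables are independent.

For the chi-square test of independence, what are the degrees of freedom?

degrees of freedom = 4

df = (r−1)(c−1) = (3−1)·(3−1) = 4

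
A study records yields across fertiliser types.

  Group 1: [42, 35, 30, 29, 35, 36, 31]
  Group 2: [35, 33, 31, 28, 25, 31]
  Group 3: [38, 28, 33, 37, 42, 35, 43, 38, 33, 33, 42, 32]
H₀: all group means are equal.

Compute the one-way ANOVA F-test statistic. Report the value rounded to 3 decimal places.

Group means [34.00, 30.50, 36.17], grand mean 34.200
SSB = Σnᵢ(x̄ᵢ−x̄)² = 128.833; SSW = ΣΣ(x−x̄ᵢ)² = 421.167
MSB = 128.833/2 = 64.4167; MSW = 421.167/22 = 19.1439
F = MSB/MSW = 3.3649
df = (2, 22)

test statistic = 3.365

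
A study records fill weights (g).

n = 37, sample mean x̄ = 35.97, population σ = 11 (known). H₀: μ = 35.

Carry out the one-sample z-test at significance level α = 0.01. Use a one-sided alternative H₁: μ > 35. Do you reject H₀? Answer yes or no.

SE = σ/√n = 11/√37 = 1.8084
z = (x̄−μ₀)/SE = (35.97−35)/1.8084 = 0.5364
p-value (one-sided, H₁ greater) = 0.29584
At α=0.01: p ≥ α → fail to reject H₀

reject H₀: no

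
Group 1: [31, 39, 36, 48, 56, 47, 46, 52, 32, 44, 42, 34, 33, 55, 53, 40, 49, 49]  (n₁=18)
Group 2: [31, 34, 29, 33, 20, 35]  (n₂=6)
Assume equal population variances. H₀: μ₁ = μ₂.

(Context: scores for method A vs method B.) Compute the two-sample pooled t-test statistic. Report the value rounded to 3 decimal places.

test statistic = 3.706

x̄₁=43.667, s₁=8.153, n₁=18
x̄₂=30.333, s₂=5.502, n₂=6
s_p² = [17·8.153² + 5·5.502²]/22 = 58.2424
SE = √(s_p²·(1/18+1/6)) = 3.5976
t = (43.667−30.333)/3.5976 = 3.7062
df = 22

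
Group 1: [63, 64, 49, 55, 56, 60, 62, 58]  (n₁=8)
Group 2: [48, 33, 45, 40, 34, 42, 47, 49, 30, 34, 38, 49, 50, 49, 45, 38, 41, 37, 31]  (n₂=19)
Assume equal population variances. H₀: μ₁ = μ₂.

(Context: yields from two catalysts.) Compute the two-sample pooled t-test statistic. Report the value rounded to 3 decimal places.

x̄₁=58.375, s₁=4.984, n₁=8
x̄₂=41.053, s₂=6.704, n₂=19
s_p² = [7·4.984² + 18·6.704²]/25 = 39.3129
SE = √(s_p²·(1/8+1/19)) = 2.6426
t = (58.375−41.053)/2.6426 = 6.5551
df = 25

test statistic = 6.555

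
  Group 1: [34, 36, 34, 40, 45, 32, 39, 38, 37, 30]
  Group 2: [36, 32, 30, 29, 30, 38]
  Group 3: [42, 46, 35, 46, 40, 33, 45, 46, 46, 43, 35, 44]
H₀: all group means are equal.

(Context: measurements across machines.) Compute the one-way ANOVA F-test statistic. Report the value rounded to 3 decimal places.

Group means [36.50, 32.50, 41.75], grand mean 37.893
SSB = Σnᵢ(x̄ᵢ−x̄)² = 372.429; SSW = ΣΣ(x−x̄ᵢ)² = 496.250
MSB = 372.429/2 = 186.2143; MSW = 496.250/25 = 19.8500
F = MSB/MSW = 9.3811
df = (2, 25)

test statistic = 9.381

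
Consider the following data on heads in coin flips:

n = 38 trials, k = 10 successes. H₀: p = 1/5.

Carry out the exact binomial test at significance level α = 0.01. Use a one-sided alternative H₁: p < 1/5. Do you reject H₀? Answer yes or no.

reject H₀: no

Exact binomial: n=38, k=10, p₀=1/5=0.2000
P(X≤10) from Σ C(n,i)·p₀^i·(1−p₀)^(n−i)
p-value (one-sided, H₁ less) = 0.87811
At α=0.01: p ≥ α → fail to reject H₀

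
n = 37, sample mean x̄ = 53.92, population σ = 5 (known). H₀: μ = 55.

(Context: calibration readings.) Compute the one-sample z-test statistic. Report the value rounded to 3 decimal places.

SE = σ/√n = 5/√37 = 0.8220
z = (x̄−μ₀)/SE = (53.92−55)/0.8220 = -1.3139

test statistic = -1.314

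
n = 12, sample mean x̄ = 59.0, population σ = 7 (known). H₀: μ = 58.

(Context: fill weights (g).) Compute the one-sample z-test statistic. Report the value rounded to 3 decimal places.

SE = σ/√n = 7/√12 = 2.0207
z = (x̄−μ₀)/SE = (59.0−58)/2.0207 = 0.4949

test statistic = 0.495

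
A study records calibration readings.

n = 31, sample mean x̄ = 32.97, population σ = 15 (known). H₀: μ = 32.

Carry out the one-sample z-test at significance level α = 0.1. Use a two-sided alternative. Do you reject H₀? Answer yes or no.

reject H₀: no

SE = σ/√n = 15/√31 = 2.6941
z = (x̄−μ₀)/SE = (32.97−32)/2.6941 = 0.3600
p-value (two-sided) = 0.71881
At α=0.1: p ≥ α → fail to reject H₀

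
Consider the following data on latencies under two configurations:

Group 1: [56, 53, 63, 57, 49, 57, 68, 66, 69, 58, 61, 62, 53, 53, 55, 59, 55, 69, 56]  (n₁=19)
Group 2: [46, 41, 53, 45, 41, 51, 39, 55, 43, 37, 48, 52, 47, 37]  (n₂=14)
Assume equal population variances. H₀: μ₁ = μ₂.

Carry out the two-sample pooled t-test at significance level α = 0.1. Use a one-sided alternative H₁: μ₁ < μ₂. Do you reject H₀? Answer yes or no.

x̄₁=58.895, s₁=5.896, n₁=19
x̄₂=45.357, s₂=5.956, n₂=14
s_p² = [18·5.896² + 13·5.956²]/31 = 35.0646
SE = √(s_p²·(1/19+1/14)) = 2.0857
t = (58.895−45.357)/2.0857 = 6.4907
df = 31
p-value (one-sided, H₁ less) = 1.00000
At α=0.1: p ≥ α → fail to reject H₀

reject H₀: no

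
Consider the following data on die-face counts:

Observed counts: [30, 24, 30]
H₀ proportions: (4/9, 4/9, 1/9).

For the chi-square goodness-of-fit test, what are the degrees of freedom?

degrees of freedom = 2

df = k − 1 = 3 − 1 = 2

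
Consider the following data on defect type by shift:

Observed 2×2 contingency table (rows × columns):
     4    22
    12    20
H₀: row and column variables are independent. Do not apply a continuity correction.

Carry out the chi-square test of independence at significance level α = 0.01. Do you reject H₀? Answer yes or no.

Row totals [26, 32], col totals [16, 42], n=58
χ² = (4−7.17)²/7.17 + (22−18.83)²/18.83 + (12−8.83)²/8.83 + (20−23.17)²/23.17 = 3.5121
df = 1
p-value (upper-tail) = 0.06092
At α=0.01: p ≥ α → fail to reject H₀

reject H₀: no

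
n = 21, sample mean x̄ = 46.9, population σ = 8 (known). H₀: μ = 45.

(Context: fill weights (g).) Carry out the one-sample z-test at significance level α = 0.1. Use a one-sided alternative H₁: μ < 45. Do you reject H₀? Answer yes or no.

reject H₀: no

SE = σ/√n = 8/√21 = 1.7457
z = (x̄−μ₀)/SE = (46.9−45)/1.7457 = 1.0884
p-value (one-sided, H₁ less) = 0.86178
At α=0.1: p ≥ α → fail to reject H₀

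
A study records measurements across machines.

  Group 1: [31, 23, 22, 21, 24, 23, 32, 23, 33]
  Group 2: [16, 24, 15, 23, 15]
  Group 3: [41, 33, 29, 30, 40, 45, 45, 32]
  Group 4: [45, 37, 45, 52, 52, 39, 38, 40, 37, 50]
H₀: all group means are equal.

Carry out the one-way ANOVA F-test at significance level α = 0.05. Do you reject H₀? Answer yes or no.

reject H₀: yes

Group means [25.78, 18.60, 36.88, 43.50], grand mean 32.969
SSB = Σnᵢ(x̄ᵢ−x̄)² = 2728.838; SSW = ΣΣ(x−x̄ᵢ)² = 908.131
MSB = 2728.838/3 = 909.6127; MSW = 908.131/28 = 32.4332
F = MSB/MSW = 28.0457
df = (3, 28)
p-value (upper-tail) = 0.00000
At α=0.05: p < α → reject H₀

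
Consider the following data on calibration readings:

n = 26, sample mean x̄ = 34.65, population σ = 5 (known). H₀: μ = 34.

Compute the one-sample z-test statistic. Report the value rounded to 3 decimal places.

SE = σ/√n = 5/√26 = 0.9806
z = (x̄−μ₀)/SE = (34.65−34)/0.9806 = 0.6629

test statistic = 0.663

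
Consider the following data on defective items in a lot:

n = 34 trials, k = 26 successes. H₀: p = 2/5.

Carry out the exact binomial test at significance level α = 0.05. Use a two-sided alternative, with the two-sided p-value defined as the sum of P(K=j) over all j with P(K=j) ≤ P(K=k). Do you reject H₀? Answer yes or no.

Exact binomial: n=34, k=26, p₀=2/5=0.4000
P(X=j) = C(n,j)·p₀^j·(1−p₀)^(n−j); p = Σ P(X=j) over j with P(X=j) ≤ P(X=26)
p-value (two-sided) = 0.00002
At α=0.05: p < α → reject H₀

reject H₀: yes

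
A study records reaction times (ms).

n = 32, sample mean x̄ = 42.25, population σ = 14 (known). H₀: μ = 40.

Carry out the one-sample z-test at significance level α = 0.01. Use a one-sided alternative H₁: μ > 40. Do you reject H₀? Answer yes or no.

reject H₀: no

SE = σ/√n = 14/√32 = 2.4749
z = (x̄−μ₀)/SE = (42.25−40)/2.4749 = 0.9091
p-value (one-sided, H₁ greater) = 0.18164
At α=0.01: p ≥ α → fail to reject H₀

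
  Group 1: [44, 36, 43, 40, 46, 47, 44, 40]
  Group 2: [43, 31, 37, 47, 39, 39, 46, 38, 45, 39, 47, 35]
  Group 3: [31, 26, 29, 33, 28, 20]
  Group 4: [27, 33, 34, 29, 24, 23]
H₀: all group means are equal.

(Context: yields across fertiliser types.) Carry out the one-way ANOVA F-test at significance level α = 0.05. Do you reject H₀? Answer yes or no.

reject H₀: yes

Group means [42.50, 40.50, 27.83, 28.33], grand mean 36.344
SSB = Σnᵢ(x̄ᵢ−x̄)² = 1330.052; SSW = ΣΣ(x−x̄ᵢ)² = 585.167
MSB = 1330.052/3 = 443.3507; MSW = 585.167/28 = 20.8988
F = MSB/MSW = 21.2142
df = (3, 28)
p-value (upper-tail) = 0.00000
At α=0.05: p < α → reject H₀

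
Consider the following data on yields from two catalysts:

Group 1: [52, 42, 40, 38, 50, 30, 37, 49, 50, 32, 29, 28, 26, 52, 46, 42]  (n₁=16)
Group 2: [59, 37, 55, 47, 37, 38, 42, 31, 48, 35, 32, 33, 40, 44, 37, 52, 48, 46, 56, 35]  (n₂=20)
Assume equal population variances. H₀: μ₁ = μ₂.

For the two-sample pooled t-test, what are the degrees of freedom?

degrees of freedom = 34

df = n₁ + n₂ − 2 = 16 + 20 − 2 = 34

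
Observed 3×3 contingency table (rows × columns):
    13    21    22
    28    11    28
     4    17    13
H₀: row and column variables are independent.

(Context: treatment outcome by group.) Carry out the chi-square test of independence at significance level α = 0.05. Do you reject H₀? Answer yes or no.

Row totals [56, 67, 34], col totals [45, 49, 63], n=157
χ² = (13−16.05)²/16.05 + (21−17.48)²/17.48 + (22−22.47)²/22.47 + (28−19.20)²/19.20 + (11−20.91)²/20.91 + (28−26.89)²/26.89 + (4−9.75)²/9.75 + (17−10.61)²/10.61 + (13−13.64)²/13.64 = 17.3358
df = 4
p-value (upper-tail) = 0.00166
At α=0.05: p < α → reject H₀

reject H₀: yes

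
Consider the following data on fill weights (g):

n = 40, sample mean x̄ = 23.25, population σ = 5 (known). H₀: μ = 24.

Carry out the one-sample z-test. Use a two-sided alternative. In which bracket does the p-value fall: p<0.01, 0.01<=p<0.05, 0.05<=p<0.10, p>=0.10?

SE = σ/√n = 5/√40 = 0.7906
z = (x̄−μ₀)/SE = (23.25−24)/0.7906 = -0.9487
p-value (two-sided) = 0.34278
→ bracket: p>=0.10

p-value bracket: p>=0.10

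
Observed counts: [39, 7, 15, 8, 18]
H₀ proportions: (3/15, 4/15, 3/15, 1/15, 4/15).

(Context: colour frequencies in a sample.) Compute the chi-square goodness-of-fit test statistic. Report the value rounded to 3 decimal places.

n = 87; E_i = n·p_i = [17.40, 23.20, 17.40, 5.80, 23.20]
χ² = (39−17.40)²/17.40 + (7−23.20)²/23.20 + (15−17.40)²/17.40 + (8−5.80)²/5.80 + (18−23.20)²/23.20 = 40.4569
df = 4

test statistic = 40.457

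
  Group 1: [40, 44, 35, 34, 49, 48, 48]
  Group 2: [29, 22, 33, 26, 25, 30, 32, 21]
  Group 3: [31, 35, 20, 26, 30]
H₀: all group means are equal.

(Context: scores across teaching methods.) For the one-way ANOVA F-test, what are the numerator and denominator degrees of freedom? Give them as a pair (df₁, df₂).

degrees of freedom = [2, 17]

k = 3 groups, N = 20 total
df = (k−1, N−k) = (3−1, 20−3) = (2, 17)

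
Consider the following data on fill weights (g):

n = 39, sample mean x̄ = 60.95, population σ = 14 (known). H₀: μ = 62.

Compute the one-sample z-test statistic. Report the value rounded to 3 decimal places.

SE = σ/√n = 14/√39 = 2.2418
z = (x̄−μ₀)/SE = (60.95−62)/2.2418 = -0.4684

test statistic = -0.468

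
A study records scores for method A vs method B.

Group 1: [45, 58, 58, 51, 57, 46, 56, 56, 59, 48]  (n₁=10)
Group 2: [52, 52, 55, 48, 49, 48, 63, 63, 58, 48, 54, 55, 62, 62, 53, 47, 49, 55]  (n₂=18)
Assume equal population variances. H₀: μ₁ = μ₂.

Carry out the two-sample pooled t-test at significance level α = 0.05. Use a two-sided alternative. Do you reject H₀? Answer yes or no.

x̄₁=53.400, s₁=5.379, n₁=10
x̄₂=54.056, s₂=5.557, n₂=18
s_p² = [9·5.379² + 17·5.557²]/26 = 30.2056
SE = √(s_p²·(1/10+1/18)) = 2.1676
t = (53.400−54.056)/2.1676 = -0.3024
df = 26
p-value (two-sided) = 0.76473
At α=0.05: p ≥ α → fail to reject H₀

reject H₀: no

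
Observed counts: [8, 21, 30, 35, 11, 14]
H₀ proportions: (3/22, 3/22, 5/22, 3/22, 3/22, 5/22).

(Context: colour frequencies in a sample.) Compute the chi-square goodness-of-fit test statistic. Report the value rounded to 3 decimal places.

n = 119; E_i = n·p_i = [16.23, 16.23, 27.05, 16.23, 16.23, 27.05]
χ² = (8−16.23)²/16.23 + (21−16.23)²/16.23 + (30−27.05)²/27.05 + (35−16.23)²/16.23 + (11−16.23)²/16.23 + (14−27.05)²/27.05 = 35.5916
df = 5

test statistic = 35.592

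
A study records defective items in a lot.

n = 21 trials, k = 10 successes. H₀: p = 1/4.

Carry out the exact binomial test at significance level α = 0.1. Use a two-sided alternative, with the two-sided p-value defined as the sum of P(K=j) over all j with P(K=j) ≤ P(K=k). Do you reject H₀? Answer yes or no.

Exact binomial: n=21, k=10, p₀=1/4=0.2500
P(X=j) = C(n,j)·p₀^j·(1−p₀)^(n−j); p = Σ P(X=j) over j with P(X=j) ≤ P(X=10)
p-value (two-sided) = 0.02301
At α=0.1: p < α → reject H₀

reject H₀: yes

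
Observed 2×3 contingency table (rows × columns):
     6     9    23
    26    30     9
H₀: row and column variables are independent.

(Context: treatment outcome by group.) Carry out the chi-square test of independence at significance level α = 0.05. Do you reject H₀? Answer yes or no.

Row totals [38, 65], col totals [32, 39, 32], n=103
χ² = (6−11.81)²/11.81 + (9−14.39)²/14.39 + (23−11.81)²/11.81 + (26−20.19)²/20.19 + (30−24.61)²/24.61 + (9−20.19)²/20.19 = 24.5414
df = 2
p-value (upper-tail) = 0.00000
At α=0.05: p < α → reject H₀

reject H₀: yes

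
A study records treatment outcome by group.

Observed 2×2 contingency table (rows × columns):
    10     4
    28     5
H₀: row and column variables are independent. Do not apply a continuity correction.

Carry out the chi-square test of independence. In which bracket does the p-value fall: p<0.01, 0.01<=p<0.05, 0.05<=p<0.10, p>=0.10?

p-value bracket: p>=0.10

Row totals [14, 33], col totals [38, 9], n=47
χ² = (10−11.32)²/11.32 + (4−2.68)²/2.68 + (28−26.68)²/26.68 + (5−6.32)²/6.32 = 1.1434
df = 1
p-value (upper-tail) = 0.28493
→ bracket: p>=0.10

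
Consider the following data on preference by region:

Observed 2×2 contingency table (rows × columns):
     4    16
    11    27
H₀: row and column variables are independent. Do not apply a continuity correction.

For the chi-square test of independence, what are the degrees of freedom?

df = (r−1)(c−1) = (2−1)·(2−1) = 1

degrees of freedom = 1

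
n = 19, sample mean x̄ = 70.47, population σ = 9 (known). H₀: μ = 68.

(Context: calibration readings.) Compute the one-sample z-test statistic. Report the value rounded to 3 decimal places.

test statistic = 1.196

SE = σ/√n = 9/√19 = 2.0647
z = (x̄−μ₀)/SE = (70.47−68)/2.0647 = 1.1963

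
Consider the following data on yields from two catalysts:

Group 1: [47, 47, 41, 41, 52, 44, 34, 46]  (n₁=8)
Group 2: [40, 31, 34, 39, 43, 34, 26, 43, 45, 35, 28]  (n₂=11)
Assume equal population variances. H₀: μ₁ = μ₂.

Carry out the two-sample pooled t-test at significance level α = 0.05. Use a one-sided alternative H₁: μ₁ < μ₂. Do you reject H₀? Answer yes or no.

x̄₁=44.000, s₁=5.398, n₁=8
x̄₂=36.182, s₂=6.337, n₂=11
s_p² = [7·5.398² + 10·6.337²]/17 = 35.6257
SE = √(s_p²·(1/8+1/11)) = 2.7734
t = (44.000−36.182)/2.7734 = 2.8190
df = 17
p-value (one-sided, H₁ less) = 0.99409
At α=0.05: p ≥ α → fail to reject H₀

reject H₀: no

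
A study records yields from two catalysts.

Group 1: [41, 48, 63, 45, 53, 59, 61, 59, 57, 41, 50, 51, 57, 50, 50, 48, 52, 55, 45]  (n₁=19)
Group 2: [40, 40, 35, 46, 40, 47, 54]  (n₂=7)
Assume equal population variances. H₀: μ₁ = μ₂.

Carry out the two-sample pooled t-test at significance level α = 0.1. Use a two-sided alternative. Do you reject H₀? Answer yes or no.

x̄₁=51.842, s₁=6.431, n₁=19
x̄₂=43.143, s₂=6.283, n₂=7
s_p² = [18·6.431² + 6·6.283²]/24 = 40.8910
SE = √(s_p²·(1/19+1/7)) = 2.8273
t = (51.842−43.143)/2.8273 = 3.0769
df = 24
p-value (two-sided) = 0.00517
At α=0.1: p < α → reject H₀

reject H₀: yes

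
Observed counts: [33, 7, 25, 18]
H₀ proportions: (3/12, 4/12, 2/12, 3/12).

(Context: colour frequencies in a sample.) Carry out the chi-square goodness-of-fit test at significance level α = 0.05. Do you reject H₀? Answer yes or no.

reject H₀: yes

n = 83; E_i = n·p_i = [20.75, 27.67, 13.83, 20.75]
χ² = (33−20.75)²/20.75 + (7−27.67)²/27.67 + (25−13.83)²/13.83 + (18−20.75)²/20.75 = 32.0482
df = 3
p-value (upper-tail) = 0.00000
At α=0.05: p < α → reject H₀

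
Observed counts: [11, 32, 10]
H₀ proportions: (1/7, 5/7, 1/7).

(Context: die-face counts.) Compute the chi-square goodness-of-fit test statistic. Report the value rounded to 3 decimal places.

test statistic = 3.238

n = 53; E_i = n·p_i = [7.57, 37.86, 7.57]
χ² = (11−7.57)²/7.57 + (32−37.86)²/37.86 + (10−7.57)²/7.57 = 3.2377
df = 2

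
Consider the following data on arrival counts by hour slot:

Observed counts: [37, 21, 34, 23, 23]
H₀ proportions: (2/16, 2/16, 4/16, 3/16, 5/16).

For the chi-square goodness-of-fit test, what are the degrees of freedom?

df = k − 1 = 5 − 1 = 4

degrees of freedom = 4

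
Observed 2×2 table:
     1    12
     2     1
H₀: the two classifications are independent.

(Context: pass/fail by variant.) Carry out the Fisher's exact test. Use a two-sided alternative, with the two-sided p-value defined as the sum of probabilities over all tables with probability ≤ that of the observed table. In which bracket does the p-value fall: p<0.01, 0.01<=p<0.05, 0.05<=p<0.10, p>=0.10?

Margins: r₁=13, r₂=3, c₁=3, c₂=13, n=16
p_obs = C(13,1)·C(3,2)/C(16,3); sum pmf over tables with pmf ≤ p_obs
p-value (two-sided) = 0.07143
→ bracket: 0.05<=p<0.10

p-value bracket: 0.05<=p<0.10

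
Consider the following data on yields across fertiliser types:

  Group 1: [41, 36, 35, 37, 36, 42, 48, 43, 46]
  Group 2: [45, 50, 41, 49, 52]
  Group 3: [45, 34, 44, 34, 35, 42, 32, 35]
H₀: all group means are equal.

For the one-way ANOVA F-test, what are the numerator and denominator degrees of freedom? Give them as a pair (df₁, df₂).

k = 3 groups, N = 22 total
df = (k−1, N−k) = (3−1, 22−3) = (2, 19)

degrees of freedom = [2, 19]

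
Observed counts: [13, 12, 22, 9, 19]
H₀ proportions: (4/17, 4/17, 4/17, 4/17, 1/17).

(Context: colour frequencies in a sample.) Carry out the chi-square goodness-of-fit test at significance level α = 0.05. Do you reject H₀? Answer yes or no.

n = 75; E_i = n·p_i = [17.65, 17.65, 17.65, 17.65, 4.41]
χ² = (13−17.65)²/17.65 + (12−17.65)²/17.65 + (22−17.65)²/17.65 + (9−17.65)²/17.65 + (19−4.41)²/4.41 = 56.5800
df = 4
p-value (upper-tail) = 0.00000
At α=0.05: p < α → reject H₀

reject H₀: yes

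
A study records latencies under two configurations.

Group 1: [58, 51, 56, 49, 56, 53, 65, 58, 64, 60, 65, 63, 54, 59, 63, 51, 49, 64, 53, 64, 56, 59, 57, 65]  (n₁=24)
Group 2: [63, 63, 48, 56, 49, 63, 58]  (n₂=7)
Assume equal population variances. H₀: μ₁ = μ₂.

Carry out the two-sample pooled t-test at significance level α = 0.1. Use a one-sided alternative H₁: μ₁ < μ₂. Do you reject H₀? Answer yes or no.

reject H₀: no

x̄₁=58.000, s₁=5.316, n₁=24
x̄₂=57.143, s₂=6.517, n₂=7
s_p² = [23·5.316² + 6·6.517²]/29 = 31.2020
SE = √(s_p²·(1/24+1/7)) = 2.3995
t = (58.000−57.143)/2.3995 = 0.3572
df = 29
p-value (one-sided, H₁ less) = 0.63824
At α=0.1: p ≥ α → fail to reject H₀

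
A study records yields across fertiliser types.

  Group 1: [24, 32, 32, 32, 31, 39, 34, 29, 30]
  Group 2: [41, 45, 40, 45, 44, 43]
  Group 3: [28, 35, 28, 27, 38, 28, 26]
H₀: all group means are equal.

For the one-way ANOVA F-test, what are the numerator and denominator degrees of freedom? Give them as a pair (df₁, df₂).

degrees of freedom = [2, 19]

k = 3 groups, N = 22 total
df = (k−1, N−k) = (3−1, 22−3) = (2, 19)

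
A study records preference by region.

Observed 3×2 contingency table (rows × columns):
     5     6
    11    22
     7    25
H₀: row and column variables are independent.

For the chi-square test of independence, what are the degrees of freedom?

df = (r−1)(c−1) = (3−1)·(2−1) = 2

degrees of freedom = 2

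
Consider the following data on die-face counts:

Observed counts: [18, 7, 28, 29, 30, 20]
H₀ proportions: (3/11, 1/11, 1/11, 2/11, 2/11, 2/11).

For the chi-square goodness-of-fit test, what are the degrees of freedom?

degrees of freedom = 5

df = k − 1 = 6 − 1 = 5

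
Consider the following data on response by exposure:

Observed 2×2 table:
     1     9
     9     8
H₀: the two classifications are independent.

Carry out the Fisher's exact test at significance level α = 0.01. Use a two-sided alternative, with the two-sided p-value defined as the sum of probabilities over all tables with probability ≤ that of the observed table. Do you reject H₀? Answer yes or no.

Margins: r₁=10, r₂=17, c₁=10, c₂=17, n=27
p_obs = C(10,1)·C(17,9)/C(27,10); sum pmf over tables with pmf ≤ p_obs
p-value (two-sided) = 0.04154
At α=0.01: p ≥ α → fail to reject H₀

reject H₀: no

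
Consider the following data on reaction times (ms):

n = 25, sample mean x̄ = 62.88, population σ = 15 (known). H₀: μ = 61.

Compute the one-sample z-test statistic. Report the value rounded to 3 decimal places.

SE = σ/√n = 15/√25 = 3.0000
z = (x̄−μ₀)/SE = (62.88−61)/3.0000 = 0.6267

test statistic = 0.627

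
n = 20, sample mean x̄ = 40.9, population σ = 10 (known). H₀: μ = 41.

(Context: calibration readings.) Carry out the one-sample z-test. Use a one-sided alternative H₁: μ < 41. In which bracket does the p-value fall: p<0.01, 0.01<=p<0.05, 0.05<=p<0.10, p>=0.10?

p-value bracket: p>=0.10

SE = σ/√n = 10/√20 = 2.2361
z = (x̄−μ₀)/SE = (40.9−41)/2.2361 = -0.0447
p-value (one-sided, H₁ less) = 0.48216
→ bracket: p>=0.10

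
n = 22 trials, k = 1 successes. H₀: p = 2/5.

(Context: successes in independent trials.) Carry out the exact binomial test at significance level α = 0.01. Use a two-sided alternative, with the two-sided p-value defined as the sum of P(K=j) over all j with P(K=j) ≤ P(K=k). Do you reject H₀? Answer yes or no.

reject H₀: yes

Exact binomial: n=22, k=1, p₀=2/5=0.4000
P(X=j) = C(n,j)·p₀^j·(1−p₀)^(n−j); p = Σ P(X=j) over j with P(X=j) ≤ P(X=1)
p-value (two-sided) = 0.00028
At α=0.01: p < α → reject H₀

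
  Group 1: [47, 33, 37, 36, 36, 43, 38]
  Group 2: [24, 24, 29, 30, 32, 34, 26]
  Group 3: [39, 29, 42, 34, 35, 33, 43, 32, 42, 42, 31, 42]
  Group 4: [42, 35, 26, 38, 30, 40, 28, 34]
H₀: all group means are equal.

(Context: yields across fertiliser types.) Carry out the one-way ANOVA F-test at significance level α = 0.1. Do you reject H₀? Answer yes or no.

Group means [38.57, 28.43, 37.00, 34.12], grand mean 34.882
SSB = Σnᵢ(x̄ᵢ−x̄)² = 445.226; SSW = ΣΣ(x−x̄ᵢ)² = 756.304
MSB = 445.226/3 = 148.4086; MSW = 756.304/30 = 25.2101
F = MSB/MSW = 5.8869
df = (3, 30)
p-value (upper-tail) = 0.00276
At α=0.1: p < α → reject H₀

reject H₀: yes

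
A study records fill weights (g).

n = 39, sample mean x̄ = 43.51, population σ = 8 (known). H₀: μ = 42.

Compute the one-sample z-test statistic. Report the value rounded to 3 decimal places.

SE = σ/√n = 8/√39 = 1.2810
z = (x̄−μ₀)/SE = (43.51−42)/1.2810 = 1.1787

test statistic = 1.179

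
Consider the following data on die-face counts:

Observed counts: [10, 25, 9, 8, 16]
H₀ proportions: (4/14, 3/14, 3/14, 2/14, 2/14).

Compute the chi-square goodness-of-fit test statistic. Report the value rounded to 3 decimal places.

n = 68; E_i = n·p_i = [19.43, 14.57, 14.57, 9.71, 9.71]
χ² = (10−19.43)²/19.43 + (25−14.57)²/14.57 + (9−14.57)²/14.57 + (8−9.71)²/9.71 + (16−9.71)²/9.71 = 18.5392
df = 4

test statistic = 18.539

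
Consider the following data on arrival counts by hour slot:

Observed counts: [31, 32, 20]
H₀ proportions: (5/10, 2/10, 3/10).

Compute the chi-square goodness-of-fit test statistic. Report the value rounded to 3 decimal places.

test statistic = 17.908

n = 83; E_i = n·p_i = [41.50, 16.60, 24.90]
χ² = (31−41.50)²/41.50 + (32−16.60)²/16.60 + (20−24.90)²/24.90 = 17.9076
df = 2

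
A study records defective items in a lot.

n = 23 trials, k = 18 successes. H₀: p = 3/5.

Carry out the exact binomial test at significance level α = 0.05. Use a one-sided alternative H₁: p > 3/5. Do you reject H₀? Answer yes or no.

Exact binomial: n=23, k=18, p₀=3/5=0.6000
P(X≥18) from Σ C(n,i)·p₀^i·(1−p₀)^(n−i)
p-value (one-sided, H₁ greater) = 0.05397
At α=0.05: p ≥ α → fail to reject H₀

reject H₀: no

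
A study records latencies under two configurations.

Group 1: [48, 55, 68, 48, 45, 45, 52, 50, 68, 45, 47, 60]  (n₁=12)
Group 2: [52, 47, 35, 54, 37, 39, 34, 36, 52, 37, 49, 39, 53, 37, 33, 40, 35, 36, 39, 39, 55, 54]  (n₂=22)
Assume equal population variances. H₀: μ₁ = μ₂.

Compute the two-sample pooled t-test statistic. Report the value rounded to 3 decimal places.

x̄₁=52.583, s₁=8.469, n₁=12
x̄₂=42.364, s₂=7.804, n₂=22
s_p² = [11·8.469² + 21·7.804²]/32 = 64.6252
SE = √(s_p²·(1/12+1/22)) = 2.8850
t = (52.583−42.364)/2.8850 = 3.5424
df = 32

test statistic = 3.542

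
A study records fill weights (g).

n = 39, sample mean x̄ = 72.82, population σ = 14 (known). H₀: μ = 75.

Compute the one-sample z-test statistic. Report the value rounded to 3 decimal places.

SE = σ/√n = 14/√39 = 2.2418
z = (x̄−μ₀)/SE = (72.82−75)/2.2418 = -0.9724

test statistic = -0.972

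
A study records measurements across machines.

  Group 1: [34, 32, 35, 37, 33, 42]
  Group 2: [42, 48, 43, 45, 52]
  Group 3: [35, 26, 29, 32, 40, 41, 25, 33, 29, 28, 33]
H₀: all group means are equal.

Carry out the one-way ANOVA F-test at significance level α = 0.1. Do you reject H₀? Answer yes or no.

Group means [35.50, 46.00, 31.91], grand mean 36.091
SSB = Σnᵢ(x̄ᵢ−x̄)² = 685.409; SSW = ΣΣ(x−x̄ᵢ)² = 406.409
MSB = 685.409/2 = 342.7045; MSW = 406.409/19 = 21.3900
F = MSB/MSW = 16.0218
df = (2, 19)
p-value (upper-tail) = 0.00008
At α=0.1: p < α → reject H₀

reject H₀: yes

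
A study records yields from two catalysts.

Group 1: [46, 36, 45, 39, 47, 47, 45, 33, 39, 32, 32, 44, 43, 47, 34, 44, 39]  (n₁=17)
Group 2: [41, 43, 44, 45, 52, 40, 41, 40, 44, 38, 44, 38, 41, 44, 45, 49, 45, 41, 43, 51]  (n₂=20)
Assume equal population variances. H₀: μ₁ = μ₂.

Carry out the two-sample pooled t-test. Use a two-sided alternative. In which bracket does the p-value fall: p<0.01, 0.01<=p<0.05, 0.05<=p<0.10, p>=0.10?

x̄₁=40.706, s₁=5.576, n₁=17
x̄₂=43.450, s₂=3.818, n₂=20
s_p² = [16·5.576² + 19·3.818²]/35 = 22.1280
SE = √(s_p²·(1/17+1/20)) = 1.5518
t = (40.706−43.450)/1.5518 = -1.7684
df = 35
p-value (two-sided) = 0.08572
→ bracket: 0.05<=p<0.10

p-value bracket: 0.05<=p<0.10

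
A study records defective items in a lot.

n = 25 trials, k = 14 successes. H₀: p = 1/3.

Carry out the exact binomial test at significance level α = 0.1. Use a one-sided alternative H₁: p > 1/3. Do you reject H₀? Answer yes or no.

Exact binomial: n=25, k=14, p₀=1/3=0.3333
P(X≥14) from Σ C(n,i)·p₀^i·(1−p₀)^(n−i)
p-value (one-sided, H₁ greater) = 0.01637
At α=0.1: p < α → reject H₀

reject H₀: yes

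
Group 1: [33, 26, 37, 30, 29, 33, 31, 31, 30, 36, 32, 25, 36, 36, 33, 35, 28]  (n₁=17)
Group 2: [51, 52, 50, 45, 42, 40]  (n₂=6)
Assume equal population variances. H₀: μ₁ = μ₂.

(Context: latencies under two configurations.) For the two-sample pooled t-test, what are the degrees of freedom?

df = n₁ + n₂ − 2 = 17 + 6 − 2 = 21

degrees of freedom = 21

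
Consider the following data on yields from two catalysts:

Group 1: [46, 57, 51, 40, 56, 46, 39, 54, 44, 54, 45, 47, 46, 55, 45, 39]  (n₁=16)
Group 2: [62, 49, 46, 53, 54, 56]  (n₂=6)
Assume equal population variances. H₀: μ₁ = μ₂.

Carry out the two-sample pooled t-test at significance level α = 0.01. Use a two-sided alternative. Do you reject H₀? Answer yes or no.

x̄₁=47.750, s₁=6.039, n₁=16
x̄₂=53.333, s₂=5.574, n₂=6
s_p² = [15·6.039² + 5·5.574²]/20 = 35.1167
SE = √(s_p²·(1/16+1/6)) = 2.8368
t = (47.750−53.333)/2.8368 = -1.9682
df = 20
p-value (two-sided) = 0.06307
At α=0.01: p ≥ α → fail to reject H₀

reject H₀: no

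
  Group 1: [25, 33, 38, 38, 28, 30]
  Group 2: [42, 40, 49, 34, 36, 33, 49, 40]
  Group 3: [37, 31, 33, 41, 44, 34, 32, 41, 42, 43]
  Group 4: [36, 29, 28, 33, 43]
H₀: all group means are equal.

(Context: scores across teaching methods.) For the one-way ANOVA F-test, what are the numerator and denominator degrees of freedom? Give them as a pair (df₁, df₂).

k = 4 groups, N = 29 total
df = (k−1, N−k) = (4−1, 29−4) = (3, 25)

degrees of freedom = [3, 25]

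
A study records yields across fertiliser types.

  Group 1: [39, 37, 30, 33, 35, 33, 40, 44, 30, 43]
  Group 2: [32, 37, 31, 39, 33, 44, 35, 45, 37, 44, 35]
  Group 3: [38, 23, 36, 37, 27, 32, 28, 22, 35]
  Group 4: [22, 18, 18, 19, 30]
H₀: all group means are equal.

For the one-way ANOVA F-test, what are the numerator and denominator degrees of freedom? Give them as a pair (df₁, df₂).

degrees of freedom = [3, 31]

k = 4 groups, N = 35 total
df = (k−1, N−k) = (4−1, 35−4) = (3, 31)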